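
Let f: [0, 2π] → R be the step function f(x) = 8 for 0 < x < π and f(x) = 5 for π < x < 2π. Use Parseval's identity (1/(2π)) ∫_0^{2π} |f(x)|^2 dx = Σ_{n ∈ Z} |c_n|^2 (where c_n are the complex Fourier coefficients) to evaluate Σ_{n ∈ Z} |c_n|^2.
Σ |c_n|^2 = 89/2

Parseval equates the L^2 energy of f (normalised by 1/(2π)) with the ℓ^2 sum of its Fourier coefficients: (1/(2π)) ∫_0^{2π} |f|^2 = Σ |c_n|^2.
Compute the left side: (1/(2π)) [∫_0^π 8^2 dx + ∫_π^{2π} 5^2 dx] = (1/(2π)) · (64π + 25π) = (64 + 25)/2 = 89/2.
So Σ_{n ∈ Z} |c_n|^2 = 89/2.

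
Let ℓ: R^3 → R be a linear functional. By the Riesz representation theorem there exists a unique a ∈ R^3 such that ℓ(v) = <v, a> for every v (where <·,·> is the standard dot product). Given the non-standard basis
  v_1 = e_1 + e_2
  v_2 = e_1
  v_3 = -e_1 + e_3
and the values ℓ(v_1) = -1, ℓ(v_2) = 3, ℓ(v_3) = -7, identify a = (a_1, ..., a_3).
a = (3, -4, -4)

Write a = (a_1, ..., a_3) in the standard basis. For each basis vector v_i, ℓ(v_i) = <v_i, a> is a linear equation in the a_j's. Collect the n equations into a matrix system V a = ℓ, where row i of V is v_i (expressed in the standard basis). Since V is invertible (lower-triangular with 1s on the diagonal, up to permutation), solve by back-substitution:
  V =
[[1, 1, 0],
 [1, 0, 0],
 [-1, 0, 1]]
  V a = (-1, 3, -7)
Solving gives a = (3, -4, -4).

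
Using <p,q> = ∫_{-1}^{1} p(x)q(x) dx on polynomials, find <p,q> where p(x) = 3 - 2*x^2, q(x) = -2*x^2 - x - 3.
<p,q> = -82/5

Expand the product: p(x)·q(x) = 4*x^4 + 2*x^3 - 3*x - 9.
∫_{-1}^{1} of each monomial x^k gives [2/(k+1) if k even, 0 if k odd]. Integrating term-by-term (or equivalently evaluating the antiderivative F(x) = 4*x^5/5 + x^4/2 - 3*x^2/2 - 9*x at the endpoints):
  F(1) − F(−1) = -46/5 − (36/5) = -82/5.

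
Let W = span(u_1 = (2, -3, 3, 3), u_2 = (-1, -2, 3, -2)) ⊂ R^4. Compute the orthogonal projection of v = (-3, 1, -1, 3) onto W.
proj_W(v) = (231/509, 448/509, -675/509, 460/509)

Set up U = [u_1 | ... | u_2] ∈ R^(4×2). The projector onto W = col(U) is P = U (U^T U)^(-1) U^T.
Compute U^T U =
  [31, 7]
  [7, 18],
and U^T v = (-3, -8).
Solve U^T U · c = U^T v for the coefficients: c = (2/509, -227/509). The projection is proj_W(v) = U c.
Check: (v - proj_W(v)) · u_1 = 0  (should be 0).
Check: (v - proj_W(v)) · u_2 = 0  (should be 0).
Result: proj_W(v) = (231/509, 448/509, -675/509, 460/509).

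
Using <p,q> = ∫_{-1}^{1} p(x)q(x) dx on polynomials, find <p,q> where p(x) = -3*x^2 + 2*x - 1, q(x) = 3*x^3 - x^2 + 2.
<p,q> = -56/15

Expand the product: p(x)·q(x) = -9*x^5 + 9*x^4 - 5*x^3 - 5*x^2 + 4*x - 2.
∫_{-1}^{1} of each monomial x^k gives [2/(k+1) if k even, 0 if k odd]. Integrating term-by-term (or equivalently evaluating the antiderivative F(x) = -3*x^6/2 + 9*x^5/5 - 5*x^4/4 - 5*x^3/3 + 2*x^2 - 2*x at the endpoints):
  F(1) − F(−1) = -157/60 − (67/60) = -56/15.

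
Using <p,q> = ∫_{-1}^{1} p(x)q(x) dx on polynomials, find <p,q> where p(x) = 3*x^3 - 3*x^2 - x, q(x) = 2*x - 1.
<p,q> = 46/15

Expand the product: p(x)·q(x) = 6*x^4 - 9*x^3 + x^2 + x.
∫_{-1}^{1} of each monomial x^k gives [2/(k+1) if k even, 0 if k odd]. Integrating term-by-term (or equivalently evaluating the antiderivative F(x) = 6*x^5/5 - 9*x^4/4 + x^3/3 + x^2/2 at the endpoints):
  F(1) − F(−1) = -13/60 − (-197/60) = 46/15.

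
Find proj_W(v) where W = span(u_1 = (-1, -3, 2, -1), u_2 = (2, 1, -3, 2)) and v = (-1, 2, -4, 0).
proj_W(v) = (100/101, 245/101, -189/101, 100/101)

Set up U = [u_1 | ... | u_2] ∈ R^(4×2). The projector onto W = col(U) is P = U (U^T U)^(-1) U^T.
Compute U^T U =
  [15, -13]
  [-13, 18],
and U^T v = (-13, 12).
Solve U^T U · c = U^T v for the coefficients: c = (-78/101, 11/101). The projection is proj_W(v) = U c.
Check: (v - proj_W(v)) · u_1 = 0  (should be 0).
Check: (v - proj_W(v)) · u_2 = 0  (should be 0).
Result: proj_W(v) = (100/101, 245/101, -189/101, 100/101).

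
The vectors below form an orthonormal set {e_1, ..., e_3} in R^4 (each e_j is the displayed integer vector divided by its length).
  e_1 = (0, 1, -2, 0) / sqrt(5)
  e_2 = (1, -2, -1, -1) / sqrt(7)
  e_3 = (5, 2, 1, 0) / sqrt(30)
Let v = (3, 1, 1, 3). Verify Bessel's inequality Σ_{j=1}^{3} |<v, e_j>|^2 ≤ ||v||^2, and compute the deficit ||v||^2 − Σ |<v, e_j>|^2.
Σ |<v, e_j>|^2 = 86/7; ||v||^2 = 20; deficit = 54/7

Write each e_j = u_j / sqrt(<u_j, u_j>) where u_j is the displayed integer vector. Then <v, e_j> = <v, u_j> / sqrt(<u_j, u_j>), so |<v, e_j>|^2 = <v, u_j>^2 / <u_j, u_j>.
Coefficients: <v, e_1> = -1/sqrt(5), <v, e_2> = -3/sqrt(7), <v, e_3> = 18/sqrt(30).
Square and sum: Σ |<v, e_j>|^2 = 86/7.
Compute ||v||^2 = v·v = 20.
Deficit = 20 − 86/7 = 54/7 ≥ 0, confirming Bessel's inequality. (The deficit equals ||v − Σ <v,e_j> e_j||^2, the squared distance from v to span{e_j}.)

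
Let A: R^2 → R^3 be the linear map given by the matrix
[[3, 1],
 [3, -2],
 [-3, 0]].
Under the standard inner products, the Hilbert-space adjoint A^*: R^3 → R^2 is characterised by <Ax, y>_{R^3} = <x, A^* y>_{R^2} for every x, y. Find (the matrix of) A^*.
A^* = A^T =
[[3, 3, -3],
 [1, -2, 0]]

For real matrices with standard dot products, the defining identity <Ax, y> = <x, A^* y> gives (Ax)^T y = x^T (A^*) y, i.e. x^T A^T y = x^T (A^*) y. Since this holds for all x, y, we must have A^* = A^T. Therefore
A^* =
[[3, 3, -3],
 [1, -2, 0]].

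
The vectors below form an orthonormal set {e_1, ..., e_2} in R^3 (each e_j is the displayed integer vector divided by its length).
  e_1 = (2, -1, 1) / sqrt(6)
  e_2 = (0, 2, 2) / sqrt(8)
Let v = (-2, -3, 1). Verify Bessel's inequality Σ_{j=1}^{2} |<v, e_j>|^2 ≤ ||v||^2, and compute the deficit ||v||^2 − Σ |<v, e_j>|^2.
Σ |<v, e_j>|^2 = 2; ||v||^2 = 14; deficit = 12

Write each e_j = u_j / sqrt(<u_j, u_j>) where u_j is the displayed integer vector. Then <v, e_j> = <v, u_j> / sqrt(<u_j, u_j>), so |<v, e_j>|^2 = <v, u_j>^2 / <u_j, u_j>.
Coefficients: <v, e_1> = 0/sqrt(6), <v, e_2> = -4/sqrt(8).
Square and sum: Σ |<v, e_j>|^2 = 2.
Compute ||v||^2 = v·v = 14.
Deficit = 14 − 2 = 12 ≥ 0, confirming Bessel's inequality. (The deficit equals ||v − Σ <v,e_j> e_j||^2, the squared distance from v to span{e_j}.)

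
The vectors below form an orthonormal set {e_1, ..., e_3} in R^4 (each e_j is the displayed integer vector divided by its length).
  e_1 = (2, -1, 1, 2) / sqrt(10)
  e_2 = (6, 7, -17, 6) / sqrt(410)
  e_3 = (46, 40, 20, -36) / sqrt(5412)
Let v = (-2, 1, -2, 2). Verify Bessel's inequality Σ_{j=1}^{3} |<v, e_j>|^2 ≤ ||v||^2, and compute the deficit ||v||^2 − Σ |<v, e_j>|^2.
Σ |<v, e_j>|^2 = 329/33; ||v||^2 = 13; deficit = 100/33

Write each e_j = u_j / sqrt(<u_j, u_j>) where u_j is the displayed integer vector. Then <v, e_j> = <v, u_j> / sqrt(<u_j, u_j>), so |<v, e_j>|^2 = <v, u_j>^2 / <u_j, u_j>.
Coefficients: <v, e_1> = -3/sqrt(10), <v, e_2> = 41/sqrt(410), <v, e_3> = -164/sqrt(5412).
Square and sum: Σ |<v, e_j>|^2 = 329/33.
Compute ||v||^2 = v·v = 13.
Deficit = 13 − 329/33 = 100/33 ≥ 0, confirming Bessel's inequality. (The deficit equals ||v − Σ <v,e_j> e_j||^2, the squared distance from v to span{e_j}.)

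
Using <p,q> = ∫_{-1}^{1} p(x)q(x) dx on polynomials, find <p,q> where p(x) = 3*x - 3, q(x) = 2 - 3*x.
<p,q> = -18

Expand the product: p(x)·q(x) = -9*x^2 + 15*x - 6.
∫_{-1}^{1} of each monomial x^k gives [2/(k+1) if k even, 0 if k odd]. Integrating term-by-term (or equivalently evaluating the antiderivative F(x) = -3*x^3 + 15*x^2/2 - 6*x at the endpoints):
  F(1) − F(−1) = -3/2 − (33/2) = -18.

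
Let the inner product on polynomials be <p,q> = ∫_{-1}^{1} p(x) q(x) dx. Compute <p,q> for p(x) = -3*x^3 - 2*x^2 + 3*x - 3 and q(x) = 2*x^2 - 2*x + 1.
<p,q> = -218/15

Expand the product: p(x)·q(x) = -6*x^5 + 2*x^4 + 7*x^3 - 14*x^2 + 9*x - 3.
∫_{-1}^{1} of each monomial x^k gives [2/(k+1) if k even, 0 if k odd]. Integrating term-by-term (or equivalently evaluating the antiderivative F(x) = -x^6 + 2*x^5/5 + 7*x^4/4 - 14*x^3/3 + 9*x^2/2 - 3*x at the endpoints):
  F(1) − F(−1) = -121/60 − (751/60) = -218/15.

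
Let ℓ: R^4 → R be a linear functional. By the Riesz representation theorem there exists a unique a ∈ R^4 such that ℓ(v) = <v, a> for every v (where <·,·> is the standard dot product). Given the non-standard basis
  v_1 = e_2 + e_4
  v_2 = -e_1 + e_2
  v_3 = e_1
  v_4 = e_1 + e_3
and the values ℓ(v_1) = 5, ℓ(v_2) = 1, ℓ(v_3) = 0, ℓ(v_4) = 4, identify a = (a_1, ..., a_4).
a = (0, 1, 4, 4)

Write a = (a_1, ..., a_4) in the standard basis. For each basis vector v_i, ℓ(v_i) = <v_i, a> is a linear equation in the a_j's. Collect the n equations into a matrix system V a = ℓ, where row i of V is v_i (expressed in the standard basis). Since V is invertible (lower-triangular with 1s on the diagonal, up to permutation), solve by back-substitution:
  V =
[[0, 1, 0, 1],
 [-1, 1, 0, 0],
 [1, 0, 0, 0],
 [1, 0, 1, 0]]
  V a = (5, 1, 0, 4)
Solving gives a = (0, 1, 4, 4).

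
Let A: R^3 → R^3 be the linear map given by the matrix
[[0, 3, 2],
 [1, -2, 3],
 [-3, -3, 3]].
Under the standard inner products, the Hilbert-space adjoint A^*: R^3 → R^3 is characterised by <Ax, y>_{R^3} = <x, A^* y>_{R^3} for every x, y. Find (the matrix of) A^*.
A^* = A^T =
[[0, 1, -3],
 [3, -2, -3],
 [2, 3, 3]]

For real matrices with standard dot products, the defining identity <Ax, y> = <x, A^* y> gives (Ax)^T y = x^T (A^*) y, i.e. x^T A^T y = x^T (A^*) y. Since this holds for all x, y, we must have A^* = A^T. Therefore
A^* =
[[0, 1, -3],
 [3, -2, -3],
 [2, 3, 3]].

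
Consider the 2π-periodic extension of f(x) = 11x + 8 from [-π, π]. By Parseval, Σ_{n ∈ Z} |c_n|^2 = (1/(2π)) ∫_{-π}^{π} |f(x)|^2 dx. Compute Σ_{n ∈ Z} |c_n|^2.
Σ |c_n|^2 = 121π^2/3 + 64

Expand and integrate term by term over [-π, π]:
  ∫ (11x)^2 dx = 121·(2π^3/3); ∫ 2·11·(8)·x dx = 0 (odd integrand); ∫ 8^2 dx = 64·2π.
So (1/(2π)) ∫_{-π}^{π} (11x + 8)^2 dx = 121π^2/3 + 64 = 121π^2/3 + 64.
Parseval ⇒ Σ |c_n|^2 = 121π^2/3 + 64.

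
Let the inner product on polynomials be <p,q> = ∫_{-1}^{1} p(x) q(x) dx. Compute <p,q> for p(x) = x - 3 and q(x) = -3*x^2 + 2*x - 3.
<p,q> = 76/3

Expand the product: p(x)·q(x) = -3*x^3 + 11*x^2 - 9*x + 9.
∫_{-1}^{1} of each monomial x^k gives [2/(k+1) if k even, 0 if k odd]. Integrating term-by-term (or equivalently evaluating the antiderivative F(x) = -3*x^4/4 + 11*x^3/3 - 9*x^2/2 + 9*x at the endpoints):
  F(1) − F(−1) = 89/12 − (-215/12) = 76/3.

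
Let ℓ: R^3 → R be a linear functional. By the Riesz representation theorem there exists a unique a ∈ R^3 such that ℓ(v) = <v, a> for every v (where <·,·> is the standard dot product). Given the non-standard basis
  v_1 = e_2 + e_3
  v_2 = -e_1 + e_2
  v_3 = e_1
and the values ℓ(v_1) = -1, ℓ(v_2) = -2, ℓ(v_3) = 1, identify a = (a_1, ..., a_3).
a = (1, -1, 0)

Write a = (a_1, ..., a_3) in the standard basis. For each basis vector v_i, ℓ(v_i) = <v_i, a> is a linear equation in the a_j's. Collect the n equations into a matrix system V a = ℓ, where row i of V is v_i (expressed in the standard basis). Since V is invertible (lower-triangular with 1s on the diagonal, up to permutation), solve by back-substitution:
  V =
[[0, 1, 1],
 [-1, 1, 0],
 [1, 0, 0]]
  V a = (-1, -2, 1)
Solving gives a = (1, -1, 0).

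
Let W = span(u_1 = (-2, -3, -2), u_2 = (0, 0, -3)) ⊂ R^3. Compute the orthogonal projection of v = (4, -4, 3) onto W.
proj_W(v) = (-8/13, -12/13, 3)

Set up U = [u_1 | ... | u_2] ∈ R^(3×2). The projector onto W = col(U) is P = U (U^T U)^(-1) U^T.
Compute U^T U =
  [17, 6]
  [6, 9],
and U^T v = (-2, -9).
Solve U^T U · c = U^T v for the coefficients: c = (4/13, -47/39). The projection is proj_W(v) = U c.
Check: (v - proj_W(v)) · u_1 = 0  (should be 0).
Check: (v - proj_W(v)) · u_2 = 0  (should be 0).
Result: proj_W(v) = (-8/13, -12/13, 3).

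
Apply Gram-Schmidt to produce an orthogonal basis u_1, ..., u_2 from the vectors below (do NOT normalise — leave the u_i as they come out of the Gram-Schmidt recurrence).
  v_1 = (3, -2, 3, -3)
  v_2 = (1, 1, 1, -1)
Orthogonal basis:
  u_1 = (3, -2, 3, -3)
  u_2 = (10/31, 45/31, 10/31, -10/31)

Apply the Gram-Schmidt recurrence
  u_1 = v_1
  u_i = v_i − Σ_{j<i} ((v_i · u_j) / (u_j · u_j)) · u_j.

Step by step this gives:
  u_1 = (3, -2, 3, -3)
  u_2 = (10/31, 45/31, 10/31, -10/31)

Orthogonality check:
  u_2 · u_1 = 0 (should be 0)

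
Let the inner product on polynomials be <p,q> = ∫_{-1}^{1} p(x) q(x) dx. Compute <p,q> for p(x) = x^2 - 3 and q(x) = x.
<p,q> = 0

Expand the product: p(x)·q(x) = x^3 - 3*x.
∫_{-1}^{1} of each monomial x^k gives [2/(k+1) if k even, 0 if k odd]. Integrating term-by-term (or equivalently evaluating the antiderivative F(x) = x^4/4 - 3*x^2/2 at the endpoints):
  F(1) − F(−1) = -5/4 − (-5/4) = 0.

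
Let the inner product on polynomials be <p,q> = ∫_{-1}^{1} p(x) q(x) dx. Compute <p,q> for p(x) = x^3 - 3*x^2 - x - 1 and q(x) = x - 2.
<p,q> = 116/15

Expand the product: p(x)·q(x) = x^4 - 5*x^3 + 5*x^2 + x + 2.
∫_{-1}^{1} of each monomial x^k gives [2/(k+1) if k even, 0 if k odd]. Integrating term-by-term (or equivalently evaluating the antiderivative F(x) = x^5/5 - 5*x^4/4 + 5*x^3/3 + x^2/2 + 2*x at the endpoints):
  F(1) − F(−1) = 187/60 − (-277/60) = 116/15.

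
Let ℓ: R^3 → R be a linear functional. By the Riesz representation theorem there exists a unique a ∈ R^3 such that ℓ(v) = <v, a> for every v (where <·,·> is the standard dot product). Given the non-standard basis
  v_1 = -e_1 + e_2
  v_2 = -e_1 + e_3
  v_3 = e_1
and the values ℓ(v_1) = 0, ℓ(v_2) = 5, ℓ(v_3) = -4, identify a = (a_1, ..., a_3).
a = (-4, -4, 1)

Write a = (a_1, ..., a_3) in the standard basis. For each basis vector v_i, ℓ(v_i) = <v_i, a> is a linear equation in the a_j's. Collect the n equations into a matrix system V a = ℓ, where row i of V is v_i (expressed in the standard basis). Since V is invertible (lower-triangular with 1s on the diagonal, up to permutation), solve by back-substitution:
  V =
[[-1, 1, 0],
 [-1, 0, 1],
 [1, 0, 0]]
  V a = (0, 5, -4)
Solving gives a = (-4, -4, 1).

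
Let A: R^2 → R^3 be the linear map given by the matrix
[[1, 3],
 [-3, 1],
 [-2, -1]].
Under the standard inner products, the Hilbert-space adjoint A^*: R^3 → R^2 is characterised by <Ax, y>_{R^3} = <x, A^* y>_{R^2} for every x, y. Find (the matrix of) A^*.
A^* = A^T =
[[1, -3, -2],
 [3, 1, -1]]

For real matrices with standard dot products, the defining identity <Ax, y> = <x, A^* y> gives (Ax)^T y = x^T (A^*) y, i.e. x^T A^T y = x^T (A^*) y. Since this holds for all x, y, we must have A^* = A^T. Therefore
A^* =
[[1, -3, -2],
 [3, 1, -1]].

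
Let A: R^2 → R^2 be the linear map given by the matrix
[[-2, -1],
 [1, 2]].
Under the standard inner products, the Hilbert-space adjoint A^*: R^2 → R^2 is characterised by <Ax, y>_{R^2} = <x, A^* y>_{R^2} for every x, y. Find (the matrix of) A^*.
A^* = A^T =
[[-2, 1],
 [-1, 2]]

For real matrices with standard dot products, the defining identity <Ax, y> = <x, A^* y> gives (Ax)^T y = x^T (A^*) y, i.e. x^T A^T y = x^T (A^*) y. Since this holds for all x, y, we must have A^* = A^T. Therefore
A^* =
[[-2, 1],
 [-1, 2]].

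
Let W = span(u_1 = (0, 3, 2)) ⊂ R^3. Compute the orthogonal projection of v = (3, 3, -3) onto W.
proj_W(v) = (0, 9/13, 6/13)

Set up U = [u_1 | ... | u_1] ∈ R^(3×1). The projector onto W = col(U) is P = U (U^T U)^(-1) U^T.
Compute U^T U =
  [13],
and U^T v = (3).
Solve U^T U · c = U^T v for the coefficients: c = (3/13). The projection is proj_W(v) = U c.
Check: (v - proj_W(v)) · u_1 = 0  (should be 0).
Result: proj_W(v) = (0, 9/13, 6/13).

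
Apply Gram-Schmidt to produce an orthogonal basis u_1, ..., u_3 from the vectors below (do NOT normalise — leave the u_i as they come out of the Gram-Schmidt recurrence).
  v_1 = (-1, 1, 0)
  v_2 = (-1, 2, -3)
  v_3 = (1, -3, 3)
Orthogonal basis:
  u_1 = (-1, 1, 0)
  u_2 = (1/2, 1/2, -3)
  u_3 = (-9/19, -9/19, -3/19)

Apply the Gram-Schmidt recurrence
  u_1 = v_1
  u_i = v_i − Σ_{j<i} ((v_i · u_j) / (u_j · u_j)) · u_j.

Step by step this gives:
  u_1 = (-1, 1, 0)
  u_2 = (1/2, 1/2, -3)
  u_3 = (-9/19, -9/19, -3/19)

Orthogonality check:
  u_2 · u_1 = 0 (should be 0)
  u_3 · u_1 = 0 (should be 0)
  u_3 · u_2 = 0 (should be 0)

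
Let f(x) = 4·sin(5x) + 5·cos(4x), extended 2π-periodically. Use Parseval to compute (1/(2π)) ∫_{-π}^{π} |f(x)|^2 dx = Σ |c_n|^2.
Σ |c_n|^2 = 41/2

Expand |f|^2 and use orthogonality of {sin(nx), cos(mx)} on [-π, π]:
  ∫_{-π}^{π} sin(nx)^2 dx = π, ∫ cos(mx)^2 dx = π, and cross terms integrate to 0.
So ∫_{-π}^{π} f(x)^2 dx = 4^2 · π + 5^2 · π = (16 + 25)π.
Divide by 2π: (16 + 25)/2 = 41/2.
By Parseval, this equals Σ |c_n|^2.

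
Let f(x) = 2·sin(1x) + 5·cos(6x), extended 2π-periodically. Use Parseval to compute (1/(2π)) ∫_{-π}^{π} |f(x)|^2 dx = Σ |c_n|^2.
Σ |c_n|^2 = 29/2

Expand |f|^2 and use orthogonality of {sin(nx), cos(mx)} on [-π, π]:
  ∫_{-π}^{π} sin(nx)^2 dx = π, ∫ cos(mx)^2 dx = π, and cross terms integrate to 0.
So ∫_{-π}^{π} f(x)^2 dx = 2^2 · π + 5^2 · π = (4 + 25)π.
Divide by 2π: (4 + 25)/2 = 29/2.
By Parseval, this equals Σ |c_n|^2.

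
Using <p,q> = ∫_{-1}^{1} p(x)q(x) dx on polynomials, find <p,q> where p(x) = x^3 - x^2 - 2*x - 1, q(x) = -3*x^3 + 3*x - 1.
<p,q> = 148/105

Expand the product: p(x)·q(x) = -3*x^6 + 3*x^5 + 9*x^4 - x^3 - 5*x^2 - x + 1.
∫_{-1}^{1} of each monomial x^k gives [2/(k+1) if k even, 0 if k odd]. Integrating term-by-term (or equivalently evaluating the antiderivative F(x) = -3*x^7/7 + x^6/2 + 9*x^5/5 - x^4/4 - 5*x^3/3 - x^2/2 + x at the endpoints):
  F(1) − F(−1) = 191/420 − (-401/420) = 148/105.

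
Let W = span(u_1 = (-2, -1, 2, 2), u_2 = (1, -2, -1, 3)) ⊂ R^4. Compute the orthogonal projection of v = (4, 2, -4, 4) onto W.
proj_W(v) = (676/179, -282/179, -676/179, 316/179)

Set up U = [u_1 | ... | u_2] ∈ R^(4×2). The projector onto W = col(U) is P = U (U^T U)^(-1) U^T.
Compute U^T U =
  [13, 4]
  [4, 15],
and U^T v = (-10, 16).
Solve U^T U · c = U^T v for the coefficients: c = (-214/179, 248/179). The projection is proj_W(v) = U c.
Check: (v - proj_W(v)) · u_1 = 0  (should be 0).
Check: (v - proj_W(v)) · u_2 = 0  (should be 0).
Result: proj_W(v) = (676/179, -282/179, -676/179, 316/179).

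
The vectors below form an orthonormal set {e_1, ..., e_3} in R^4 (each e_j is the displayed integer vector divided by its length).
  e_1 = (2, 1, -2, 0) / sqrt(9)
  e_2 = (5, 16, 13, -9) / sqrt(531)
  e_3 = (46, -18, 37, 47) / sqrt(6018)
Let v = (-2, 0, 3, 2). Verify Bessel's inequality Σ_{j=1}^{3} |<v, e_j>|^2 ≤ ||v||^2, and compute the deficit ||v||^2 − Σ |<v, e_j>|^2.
Σ |<v, e_j>|^2 = 1373/102; ||v||^2 = 17; deficit = 361/102

Write each e_j = u_j / sqrt(<u_j, u_j>) where u_j is the displayed integer vector. Then <v, e_j> = <v, u_j> / sqrt(<u_j, u_j>), so |<v, e_j>|^2 = <v, u_j>^2 / <u_j, u_j>.
Coefficients: <v, e_1> = -10/sqrt(9), <v, e_2> = 11/sqrt(531), <v, e_3> = 113/sqrt(6018).
Square and sum: Σ |<v, e_j>|^2 = 1373/102.
Compute ||v||^2 = v·v = 17.
Deficit = 17 − 1373/102 = 361/102 ≥ 0, confirming Bessel's inequality. (The deficit equals ||v − Σ <v,e_j> e_j||^2, the squared distance from v to span{e_j}.)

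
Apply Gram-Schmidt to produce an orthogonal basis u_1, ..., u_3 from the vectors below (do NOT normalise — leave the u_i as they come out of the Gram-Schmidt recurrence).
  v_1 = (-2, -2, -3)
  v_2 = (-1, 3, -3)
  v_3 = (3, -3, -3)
Orthogonal basis:
  u_1 = (-2, -2, -3)
  u_2 = (-7/17, 61/17, -36/17)
  u_3 = (585/149, -117/149, -312/149)

Apply the Gram-Schmidt recurrence
  u_1 = v_1
  u_i = v_i − Σ_{j<i} ((v_i · u_j) / (u_j · u_j)) · u_j.

Step by step this gives:
  u_1 = (-2, -2, -3)
  u_2 = (-7/17, 61/17, -36/17)
  u_3 = (585/149, -117/149, -312/149)

Orthogonality check:
  u_2 · u_1 = 0 (should be 0)
  u_3 · u_1 = 0 (should be 0)
  u_3 · u_2 = 0 (should be 0)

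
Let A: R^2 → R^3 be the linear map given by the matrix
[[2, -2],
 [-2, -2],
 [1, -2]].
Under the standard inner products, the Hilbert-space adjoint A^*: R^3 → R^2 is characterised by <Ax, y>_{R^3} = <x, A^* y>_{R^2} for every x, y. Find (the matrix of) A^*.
A^* = A^T =
[[2, -2, 1],
 [-2, -2, -2]]

For real matrices with standard dot products, the defining identity <Ax, y> = <x, A^* y> gives (Ax)^T y = x^T (A^*) y, i.e. x^T A^T y = x^T (A^*) y. Since this holds for all x, y, we must have A^* = A^T. Therefore
A^* =
[[2, -2, 1],
 [-2, -2, -2]].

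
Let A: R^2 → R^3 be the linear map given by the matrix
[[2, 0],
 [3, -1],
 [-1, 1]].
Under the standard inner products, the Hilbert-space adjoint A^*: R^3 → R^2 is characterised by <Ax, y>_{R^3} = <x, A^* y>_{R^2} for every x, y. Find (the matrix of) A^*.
A^* = A^T =
[[2, 3, -1],
 [0, -1, 1]]

For real matrices with standard dot products, the defining identity <Ax, y> = <x, A^* y> gives (Ax)^T y = x^T (A^*) y, i.e. x^T A^T y = x^T (A^*) y. Since this holds for all x, y, we must have A^* = A^T. Therefore
A^* =
[[2, 3, -1],
 [0, -1, 1]].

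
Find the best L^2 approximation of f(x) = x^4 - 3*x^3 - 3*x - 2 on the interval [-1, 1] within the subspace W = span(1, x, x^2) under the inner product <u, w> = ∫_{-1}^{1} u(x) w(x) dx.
g(x) = 6*x^2/7 - 24*x/5 - 73/35

The best approximation g ∈ W is the orthogonal projection of f onto W. Writing g = a_0 + a_1 x + a_2 x^2, the coefficients solve the normal equations G · a = b where
  G_{ij} = <φ_i, φ_j> and b_i = <f, φ_i>, with φ_0 = 1, φ_1 = x, φ_2 = x^2.
G =
  [2, 0, 2/3]
  [0, 2/3, 0]
  [2/3, 0, 2/5],
b = (-18/5, -16/5, -22/21).
Solving gives a_0 = -73/35, a_1 = -24/5, a_2 = 6/7, so
  g(x) = 6*x^2/7 - 24*x/5 - 73/35.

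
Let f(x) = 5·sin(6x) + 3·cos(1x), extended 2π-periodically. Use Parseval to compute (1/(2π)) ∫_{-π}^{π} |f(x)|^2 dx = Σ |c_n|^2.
Σ |c_n|^2 = 17

Expand |f|^2 and use orthogonality of {sin(nx), cos(mx)} on [-π, π]:
  ∫_{-π}^{π} sin(nx)^2 dx = π, ∫ cos(mx)^2 dx = π, and cross terms integrate to 0.
So ∫_{-π}^{π} f(x)^2 dx = 5^2 · π + 3^2 · π = (25 + 9)π.
Divide by 2π: (25 + 9)/2 = 17.
By Parseval, this equals Σ |c_n|^2.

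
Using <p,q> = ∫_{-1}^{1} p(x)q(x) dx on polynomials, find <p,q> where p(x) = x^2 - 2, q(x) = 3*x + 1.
<p,q> = -10/3

Expand the product: p(x)·q(x) = 3*x^3 + x^2 - 6*x - 2.
∫_{-1}^{1} of each monomial x^k gives [2/(k+1) if k even, 0 if k odd]. Integrating term-by-term (or equivalently evaluating the antiderivative F(x) = 3*x^4/4 + x^3/3 - 3*x^2 - 2*x at the endpoints):
  F(1) − F(−1) = -47/12 − (-7/12) = -10/3.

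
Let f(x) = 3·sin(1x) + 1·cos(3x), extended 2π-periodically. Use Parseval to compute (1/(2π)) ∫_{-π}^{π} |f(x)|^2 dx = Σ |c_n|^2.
Σ |c_n|^2 = 5

Expand |f|^2 and use orthogonality of {sin(nx), cos(mx)} on [-π, π]:
  ∫_{-π}^{π} sin(nx)^2 dx = π, ∫ cos(mx)^2 dx = π, and cross terms integrate to 0.
So ∫_{-π}^{π} f(x)^2 dx = 3^2 · π + 1^2 · π = (9 + 1)π.
Divide by 2π: (9 + 1)/2 = 5.
By Parseval, this equals Σ |c_n|^2.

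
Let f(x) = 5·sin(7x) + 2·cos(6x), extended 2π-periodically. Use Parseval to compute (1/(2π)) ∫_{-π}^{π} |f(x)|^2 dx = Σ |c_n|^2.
Σ |c_n|^2 = 29/2

Expand |f|^2 and use orthogonality of {sin(nx), cos(mx)} on [-π, π]:
  ∫_{-π}^{π} sin(nx)^2 dx = π, ∫ cos(mx)^2 dx = π, and cross terms integrate to 0.
So ∫_{-π}^{π} f(x)^2 dx = 5^2 · π + 2^2 · π = (25 + 4)π.
Divide by 2π: (25 + 4)/2 = 29/2.
By Parseval, this equals Σ |c_n|^2.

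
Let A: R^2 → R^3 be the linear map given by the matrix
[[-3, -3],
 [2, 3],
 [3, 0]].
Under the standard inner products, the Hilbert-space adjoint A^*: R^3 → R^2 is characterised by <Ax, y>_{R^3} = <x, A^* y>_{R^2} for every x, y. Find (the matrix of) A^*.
A^* = A^T =
[[-3, 2, 3],
 [-3, 3, 0]]

For real matrices with standard dot products, the defining identity <Ax, y> = <x, A^* y> gives (Ax)^T y = x^T (A^*) y, i.e. x^T A^T y = x^T (A^*) y. Since this holds for all x, y, we must have A^* = A^T. Therefore
A^* =
[[-3, 2, 3],
 [-3, 3, 0]].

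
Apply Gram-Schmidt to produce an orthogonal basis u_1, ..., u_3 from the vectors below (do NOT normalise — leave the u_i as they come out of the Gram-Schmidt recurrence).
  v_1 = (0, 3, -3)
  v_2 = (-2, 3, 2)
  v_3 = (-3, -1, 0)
Orthogonal basis:
  u_1 = (0, 3, -3)
  u_2 = (-2, 5/2, 5/2)
  u_3 = (-85/33, -34/33, -34/33)

Apply the Gram-Schmidt recurrence
  u_1 = v_1
  u_i = v_i − Σ_{j<i} ((v_i · u_j) / (u_j · u_j)) · u_j.

Step by step this gives:
  u_1 = (0, 3, -3)
  u_2 = (-2, 5/2, 5/2)
  u_3 = (-85/33, -34/33, -34/33)

Orthogonality check:
  u_2 · u_1 = 0 (should be 0)
  u_3 · u_1 = 0 (should be 0)
  u_3 · u_2 = 0 (should be 0)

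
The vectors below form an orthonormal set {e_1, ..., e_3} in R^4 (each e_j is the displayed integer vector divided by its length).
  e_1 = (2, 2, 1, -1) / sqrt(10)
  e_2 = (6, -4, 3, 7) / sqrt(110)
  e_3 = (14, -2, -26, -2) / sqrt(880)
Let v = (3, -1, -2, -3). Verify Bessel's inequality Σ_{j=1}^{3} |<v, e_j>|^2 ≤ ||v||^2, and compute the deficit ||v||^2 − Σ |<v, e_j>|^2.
Σ |<v, e_j>|^2 = 291/20; ||v||^2 = 23; deficit = 169/20

Write each e_j = u_j / sqrt(<u_j, u_j>) where u_j is the displayed integer vector. Then <v, e_j> = <v, u_j> / sqrt(<u_j, u_j>), so |<v, e_j>|^2 = <v, u_j>^2 / <u_j, u_j>.
Coefficients: <v, e_1> = 5/sqrt(10), <v, e_2> = -5/sqrt(110), <v, e_3> = 102/sqrt(880).
Square and sum: Σ |<v, e_j>|^2 = 291/20.
Compute ||v||^2 = v·v = 23.
Deficit = 23 − 291/20 = 169/20 ≥ 0, confirming Bessel's inequality. (The deficit equals ||v − Σ <v,e_j> e_j||^2, the squared distance from v to span{e_j}.)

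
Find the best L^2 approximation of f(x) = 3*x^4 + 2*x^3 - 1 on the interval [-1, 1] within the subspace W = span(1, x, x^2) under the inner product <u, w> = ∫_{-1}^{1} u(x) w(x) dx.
g(x) = 18*x^2/7 + 6*x/5 - 44/35

The best approximation g ∈ W is the orthogonal projection of f onto W. Writing g = a_0 + a_1 x + a_2 x^2, the coefficients solve the normal equations G · a = b where
  G_{ij} = <φ_i, φ_j> and b_i = <f, φ_i>, with φ_0 = 1, φ_1 = x, φ_2 = x^2.
G =
  [2, 0, 2/3]
  [0, 2/3, 0]
  [2/3, 0, 2/5],
b = (-4/5, 4/5, 4/21).
Solving gives a_0 = -44/35, a_1 = 6/5, a_2 = 18/7, so
  g(x) = 18*x^2/7 + 6*x/5 - 44/35.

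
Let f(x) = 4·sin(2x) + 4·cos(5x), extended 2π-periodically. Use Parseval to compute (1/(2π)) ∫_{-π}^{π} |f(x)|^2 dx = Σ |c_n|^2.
Σ |c_n|^2 = 16

Expand |f|^2 and use orthogonality of {sin(nx), cos(mx)} on [-π, π]:
  ∫_{-π}^{π} sin(nx)^2 dx = π, ∫ cos(mx)^2 dx = π, and cross terms integrate to 0.
So ∫_{-π}^{π} f(x)^2 dx = 4^2 · π + 4^2 · π = (16 + 16)π.
Divide by 2π: (16 + 16)/2 = 16.
By Parseval, this equals Σ |c_n|^2.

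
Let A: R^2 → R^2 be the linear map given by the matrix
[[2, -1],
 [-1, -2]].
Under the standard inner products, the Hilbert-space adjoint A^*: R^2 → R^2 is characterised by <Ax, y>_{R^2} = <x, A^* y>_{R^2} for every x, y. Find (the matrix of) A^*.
A^* = A^T =
[[2, -1],
 [-1, -2]]

For real matrices with standard dot products, the defining identity <Ax, y> = <x, A^* y> gives (Ax)^T y = x^T (A^*) y, i.e. x^T A^T y = x^T (A^*) y. Since this holds for all x, y, we must have A^* = A^T. Therefore
A^* =
[[2, -1],
 [-1, -2]].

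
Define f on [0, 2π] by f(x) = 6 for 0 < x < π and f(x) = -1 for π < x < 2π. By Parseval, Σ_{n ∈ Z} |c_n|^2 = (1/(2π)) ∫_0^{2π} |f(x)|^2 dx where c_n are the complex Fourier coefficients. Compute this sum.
Σ |c_n|^2 = 37/2

Parseval equates the L^2 energy of f (normalised by 1/(2π)) with the ℓ^2 sum of its Fourier coefficients: (1/(2π)) ∫_0^{2π} |f|^2 = Σ |c_n|^2.
Compute the left side: (1/(2π)) [∫_0^π 6^2 dx + ∫_π^{2π} (-1)^2 dx] = (1/(2π)) · (36π + 1π) = (36 + 1)/2 = 37/2.
So Σ_{n ∈ Z} |c_n|^2 = 37/2.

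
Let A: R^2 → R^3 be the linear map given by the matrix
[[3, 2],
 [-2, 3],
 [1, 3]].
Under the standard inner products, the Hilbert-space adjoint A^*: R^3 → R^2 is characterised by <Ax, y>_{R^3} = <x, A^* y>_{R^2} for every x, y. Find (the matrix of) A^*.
A^* = A^T =
[[3, -2, 1],
 [2, 3, 3]]

For real matrices with standard dot products, the defining identity <Ax, y> = <x, A^* y> gives (Ax)^T y = x^T (A^*) y, i.e. x^T A^T y = x^T (A^*) y. Since this holds for all x, y, we must have A^* = A^T. Therefore
A^* =
[[3, -2, 1],
 [2, 3, 3]].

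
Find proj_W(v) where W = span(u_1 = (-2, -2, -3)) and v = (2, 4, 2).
proj_W(v) = (36/17, 36/17, 54/17)

Set up U = [u_1 | ... | u_1] ∈ R^(3×1). The projector onto W = col(U) is P = U (U^T U)^(-1) U^T.
Compute U^T U =
  [17],
and U^T v = (-18).
Solve U^T U · c = U^T v for the coefficients: c = (-18/17). The projection is proj_W(v) = U c.
Check: (v - proj_W(v)) · u_1 = 0  (should be 0).
Result: proj_W(v) = (36/17, 36/17, 54/17).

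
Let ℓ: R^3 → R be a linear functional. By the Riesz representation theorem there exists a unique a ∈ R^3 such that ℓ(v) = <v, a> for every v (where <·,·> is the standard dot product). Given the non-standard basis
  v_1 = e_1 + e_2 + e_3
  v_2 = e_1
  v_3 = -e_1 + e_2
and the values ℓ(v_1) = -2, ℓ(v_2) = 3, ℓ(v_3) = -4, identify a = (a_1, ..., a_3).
a = (3, -1, -4)

Write a = (a_1, ..., a_3) in the standard basis. For each basis vector v_i, ℓ(v_i) = <v_i, a> is a linear equation in the a_j's. Collect the n equations into a matrix system V a = ℓ, where row i of V is v_i (expressed in the standard basis). Since V is invertible (lower-triangular with 1s on the diagonal, up to permutation), solve by back-substitution:
  V =
[[1, 1, 1],
 [1, 0, 0],
 [-1, 1, 0]]
  V a = (-2, 3, -4)
Solving gives a = (3, -1, -4).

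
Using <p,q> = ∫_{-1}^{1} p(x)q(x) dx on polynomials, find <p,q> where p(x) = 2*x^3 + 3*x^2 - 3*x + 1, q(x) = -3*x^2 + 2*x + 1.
<p,q> = -4

Expand the product: p(x)·q(x) = -6*x^5 - 5*x^4 + 17*x^3 - 6*x^2 - x + 1.
∫_{-1}^{1} of each monomial x^k gives [2/(k+1) if k even, 0 if k odd]. Integrating term-by-term (or equivalently evaluating the antiderivative F(x) = -x^6 - x^5 + 17*x^4/4 - 2*x^3 - x^2/2 + x at the endpoints):
  F(1) − F(−1) = 3/4 − (19/4) = -4.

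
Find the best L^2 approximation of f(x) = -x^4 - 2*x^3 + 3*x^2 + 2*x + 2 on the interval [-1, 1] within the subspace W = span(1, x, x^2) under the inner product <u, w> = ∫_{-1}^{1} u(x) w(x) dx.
g(x) = 15*x^2/7 + 4*x/5 + 73/35

The best approximation g ∈ W is the orthogonal projection of f onto W. Writing g = a_0 + a_1 x + a_2 x^2, the coefficients solve the normal equations G · a = b where
  G_{ij} = <φ_i, φ_j> and b_i = <f, φ_i>, with φ_0 = 1, φ_1 = x, φ_2 = x^2.
G =
  [2, 0, 2/3]
  [0, 2/3, 0]
  [2/3, 0, 2/5],
b = (28/5, 8/15, 236/105).
Solving gives a_0 = 73/35, a_1 = 4/5, a_2 = 15/7, so
  g(x) = 15*x^2/7 + 4*x/5 + 73/35.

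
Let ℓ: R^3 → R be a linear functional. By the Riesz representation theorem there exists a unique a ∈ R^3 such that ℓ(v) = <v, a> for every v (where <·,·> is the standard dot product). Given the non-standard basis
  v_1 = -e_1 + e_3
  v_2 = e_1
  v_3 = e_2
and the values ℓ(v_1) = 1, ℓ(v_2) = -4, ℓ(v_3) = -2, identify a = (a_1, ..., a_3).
a = (-4, -2, -3)

Write a = (a_1, ..., a_3) in the standard basis. For each basis vector v_i, ℓ(v_i) = <v_i, a> is a linear equation in the a_j's. Collect the n equations into a matrix system V a = ℓ, where row i of V is v_i (expressed in the standard basis). Since V is invertible (lower-triangular with 1s on the diagonal, up to permutation), solve by back-substitution:
  V =
[[-1, 0, 1],
 [1, 0, 0],
 [0, 1, 0]]
  V a = (1, -4, -2)
Solving gives a = (-4, -2, -3).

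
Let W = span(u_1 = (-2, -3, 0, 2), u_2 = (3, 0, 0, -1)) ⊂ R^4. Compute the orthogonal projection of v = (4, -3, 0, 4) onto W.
proj_W(v) = (158/53, -231/53, 0, 50/53)

Set up U = [u_1 | ... | u_2] ∈ R^(4×2). The projector onto W = col(U) is P = U (U^T U)^(-1) U^T.
Compute U^T U =
  [17, -8]
  [-8, 10],
and U^T v = (9, 8).
Solve U^T U · c = U^T v for the coefficients: c = (77/53, 104/53). The projection is proj_W(v) = U c.
Check: (v - proj_W(v)) · u_1 = 0  (should be 0).
Check: (v - proj_W(v)) · u_2 = 0  (should be 0).
Result: proj_W(v) = (158/53, -231/53, 0, 50/53).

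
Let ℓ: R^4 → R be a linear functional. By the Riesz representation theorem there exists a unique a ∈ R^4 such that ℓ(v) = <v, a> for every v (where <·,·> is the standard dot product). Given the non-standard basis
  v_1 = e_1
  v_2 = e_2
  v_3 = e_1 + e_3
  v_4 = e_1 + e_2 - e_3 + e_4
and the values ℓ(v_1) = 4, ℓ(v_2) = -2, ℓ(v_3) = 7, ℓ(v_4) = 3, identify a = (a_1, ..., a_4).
a = (4, -2, 3, 4)

Write a = (a_1, ..., a_4) in the standard basis. For each basis vector v_i, ℓ(v_i) = <v_i, a> is a linear equation in the a_j's. Collect the n equations into a matrix system V a = ℓ, where row i of V is v_i (expressed in the standard basis). Since V is invertible (lower-triangular with 1s on the diagonal, up to permutation), solve by back-substitution:
  V =
[[1, 0, 0, 0],
 [0, 1, 0, 0],
 [1, 0, 1, 0],
 [1, 1, -1, 1]]
  V a = (4, -2, 7, 3)
Solving gives a = (4, -2, 3, 4).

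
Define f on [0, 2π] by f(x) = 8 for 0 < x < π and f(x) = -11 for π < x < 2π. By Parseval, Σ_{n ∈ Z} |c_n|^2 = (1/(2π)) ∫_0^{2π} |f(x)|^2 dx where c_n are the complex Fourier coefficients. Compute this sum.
Σ |c_n|^2 = 185/2

Parseval equates the L^2 energy of f (normalised by 1/(2π)) with the ℓ^2 sum of its Fourier coefficients: (1/(2π)) ∫_0^{2π} |f|^2 = Σ |c_n|^2.
Compute the left side: (1/(2π)) [∫_0^π 8^2 dx + ∫_π^{2π} (-11)^2 dx] = (1/(2π)) · (64π + 121π) = (64 + 121)/2 = 185/2.
So Σ_{n ∈ Z} |c_n|^2 = 185/2.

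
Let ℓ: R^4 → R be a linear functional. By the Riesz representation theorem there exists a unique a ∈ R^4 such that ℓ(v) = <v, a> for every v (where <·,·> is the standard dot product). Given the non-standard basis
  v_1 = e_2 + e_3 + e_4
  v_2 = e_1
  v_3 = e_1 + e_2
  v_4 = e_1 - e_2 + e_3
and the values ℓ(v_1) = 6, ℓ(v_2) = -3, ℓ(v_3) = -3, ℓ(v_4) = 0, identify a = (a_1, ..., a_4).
a = (-3, 0, 3, 3)

Write a = (a_1, ..., a_4) in the standard basis. For each basis vector v_i, ℓ(v_i) = <v_i, a> is a linear equation in the a_j's. Collect the n equations into a matrix system V a = ℓ, where row i of V is v_i (expressed in the standard basis). Since V is invertible (lower-triangular with 1s on the diagonal, up to permutation), solve by back-substitution:
  V =
[[0, 1, 1, 1],
 [1, 0, 0, 0],
 [1, 1, 0, 0],
 [1, -1, 1, 0]]
  V a = (6, -3, -3, 0)
Solving gives a = (-3, 0, 3, 3).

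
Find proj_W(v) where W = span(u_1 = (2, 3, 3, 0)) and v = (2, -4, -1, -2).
proj_W(v) = (-1, -3/2, -3/2, 0)

Set up U = [u_1 | ... | u_1] ∈ R^(4×1). The projector onto W = col(U) is P = U (U^T U)^(-1) U^T.
Compute U^T U =
  [22],
and U^T v = (-11).
Solve U^T U · c = U^T v for the coefficients: c = (-1/2). The projection is proj_W(v) = U c.
Check: (v - proj_W(v)) · u_1 = 0  (should be 0).
Result: proj_W(v) = (-1, -3/2, -3/2, 0).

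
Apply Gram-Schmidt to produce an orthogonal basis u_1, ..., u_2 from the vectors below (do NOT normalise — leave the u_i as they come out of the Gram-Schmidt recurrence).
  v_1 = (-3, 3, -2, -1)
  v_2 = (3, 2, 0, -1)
Orthogonal basis:
  u_1 = (-3, 3, -2, -1)
  u_2 = (63/23, 52/23, -4/23, -25/23)

Apply the Gram-Schmidt recurrence
  u_1 = v_1
  u_i = v_i − Σ_{j<i} ((v_i · u_j) / (u_j · u_j)) · u_j.

Step by step this gives:
  u_1 = (-3, 3, -2, -1)
  u_2 = (63/23, 52/23, -4/23, -25/23)

Orthogonality check:
  u_2 · u_1 = 0 (should be 0)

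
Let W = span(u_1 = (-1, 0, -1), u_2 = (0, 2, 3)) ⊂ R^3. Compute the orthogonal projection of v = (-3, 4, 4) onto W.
proj_W(v) = (-47/17, 74/17, 64/17)

Set up U = [u_1 | ... | u_2] ∈ R^(3×2). The projector onto W = col(U) is P = U (U^T U)^(-1) U^T.
Compute U^T U =
  [2, -3]
  [-3, 13],
and U^T v = (-1, 20).
Solve U^T U · c = U^T v for the coefficients: c = (47/17, 37/17). The projection is proj_W(v) = U c.
Check: (v - proj_W(v)) · u_1 = 0  (should be 0).
Check: (v - proj_W(v)) · u_2 = 0  (should be 0).
Result: proj_W(v) = (-47/17, 74/17, 64/17).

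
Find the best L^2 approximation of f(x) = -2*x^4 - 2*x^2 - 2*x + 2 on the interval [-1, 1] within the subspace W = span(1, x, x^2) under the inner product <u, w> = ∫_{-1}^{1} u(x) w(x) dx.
g(x) = -26*x^2/7 - 2*x + 76/35

The best approximation g ∈ W is the orthogonal projection of f onto W. Writing g = a_0 + a_1 x + a_2 x^2, the coefficients solve the normal equations G · a = b where
  G_{ij} = <φ_i, φ_j> and b_i = <f, φ_i>, with φ_0 = 1, φ_1 = x, φ_2 = x^2.
G =
  [2, 0, 2/3]
  [0, 2/3, 0]
  [2/3, 0, 2/5],
b = (28/15, -4/3, -4/105).
Solving gives a_0 = 76/35, a_1 = -2, a_2 = -26/7, so
  g(x) = -26*x^2/7 - 2*x + 76/35.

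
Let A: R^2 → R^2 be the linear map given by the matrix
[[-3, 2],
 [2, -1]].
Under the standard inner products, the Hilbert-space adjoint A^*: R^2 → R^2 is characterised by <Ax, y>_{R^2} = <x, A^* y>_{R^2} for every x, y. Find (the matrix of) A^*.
A^* = A^T =
[[-3, 2],
 [2, -1]]

For real matrices with standard dot products, the defining identity <Ax, y> = <x, A^* y> gives (Ax)^T y = x^T (A^*) y, i.e. x^T A^T y = x^T (A^*) y. Since this holds for all x, y, we must have A^* = A^T. Therefore
A^* =
[[-3, 2],
 [2, -1]].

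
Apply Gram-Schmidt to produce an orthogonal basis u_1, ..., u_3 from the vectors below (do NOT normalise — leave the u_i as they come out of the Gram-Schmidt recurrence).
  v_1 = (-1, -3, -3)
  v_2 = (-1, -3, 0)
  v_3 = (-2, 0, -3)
Orthogonal basis:
  u_1 = (-1, -3, -3)
  u_2 = (-9/19, -27/19, 30/19)
  u_3 = (-9/5, 3/5, 0)

Apply the Gram-Schmidt recurrence
  u_1 = v_1
  u_i = v_i − Σ_{j<i} ((v_i · u_j) / (u_j · u_j)) · u_j.

Step by step this gives:
  u_1 = (-1, -3, -3)
  u_2 = (-9/19, -27/19, 30/19)
  u_3 = (-9/5, 3/5, 0)

Orthogonality check:
  u_2 · u_1 = 0 (should be 0)
  u_3 · u_1 = 0 (should be 0)
  u_3 · u_2 = 0 (should be 0)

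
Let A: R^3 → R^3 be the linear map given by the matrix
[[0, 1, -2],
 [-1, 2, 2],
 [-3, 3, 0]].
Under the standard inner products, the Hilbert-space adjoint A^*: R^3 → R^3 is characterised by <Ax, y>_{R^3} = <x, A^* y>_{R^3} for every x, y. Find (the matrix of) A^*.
A^* = A^T =
[[0, -1, -3],
 [1, 2, 3],
 [-2, 2, 0]]

For real matrices with standard dot products, the defining identity <Ax, y> = <x, A^* y> gives (Ax)^T y = x^T (A^*) y, i.e. x^T A^T y = x^T (A^*) y. Since this holds for all x, y, we must have A^* = A^T. Therefore
A^* =
[[0, -1, -3],
 [1, 2, 3],
 [-2, 2, 0]].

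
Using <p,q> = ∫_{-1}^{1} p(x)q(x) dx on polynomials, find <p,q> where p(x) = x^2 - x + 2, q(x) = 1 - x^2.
<p,q> = 44/15

Expand the product: p(x)·q(x) = -x^4 + x^3 - x^2 - x + 2.
∫_{-1}^{1} of each monomial x^k gives [2/(k+1) if k even, 0 if k odd]. Integrating term-by-term (or equivalently evaluating the antiderivative F(x) = -x^5/5 + x^4/4 - x^3/3 - x^2/2 + 2*x at the endpoints):
  F(1) − F(−1) = 73/60 − (-103/60) = 44/15.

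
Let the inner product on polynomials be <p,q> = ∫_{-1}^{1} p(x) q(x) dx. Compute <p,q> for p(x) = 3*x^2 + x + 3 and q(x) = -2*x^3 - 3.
<p,q> = -124/5

Expand the product: p(x)·q(x) = -6*x^5 - 2*x^4 - 6*x^3 - 9*x^2 - 3*x - 9.
∫_{-1}^{1} of each monomial x^k gives [2/(k+1) if k even, 0 if k odd]. Integrating term-by-term (or equivalently evaluating the antiderivative F(x) = -x^6 - 2*x^5/5 - 3*x^4/2 - 3*x^3 - 3*x^2/2 - 9*x at the endpoints):
  F(1) − F(−1) = -82/5 − (42/5) = -124/5.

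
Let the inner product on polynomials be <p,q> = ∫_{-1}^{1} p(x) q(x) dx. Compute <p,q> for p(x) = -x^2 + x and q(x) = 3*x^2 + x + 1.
<p,q> = -6/5

Expand the product: p(x)·q(x) = -3*x^4 + 2*x^3 + x.
∫_{-1}^{1} of each monomial x^k gives [2/(k+1) if k even, 0 if k odd]. Integrating term-by-term (or equivalently evaluating the antiderivative F(x) = -3*x^5/5 + x^4/2 + x^2/2 at the endpoints):
  F(1) − F(−1) = 2/5 − (8/5) = -6/5.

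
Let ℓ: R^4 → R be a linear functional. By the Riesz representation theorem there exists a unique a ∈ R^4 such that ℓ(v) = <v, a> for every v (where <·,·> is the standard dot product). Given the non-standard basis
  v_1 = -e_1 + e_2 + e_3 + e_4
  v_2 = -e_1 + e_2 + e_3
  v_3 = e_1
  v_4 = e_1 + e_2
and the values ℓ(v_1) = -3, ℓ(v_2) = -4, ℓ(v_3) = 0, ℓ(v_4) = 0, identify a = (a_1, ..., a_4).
a = (0, 0, -4, 1)

Write a = (a_1, ..., a_4) in the standard basis. For each basis vector v_i, ℓ(v_i) = <v_i, a> is a linear equation in the a_j's. Collect the n equations into a matrix system V a = ℓ, where row i of V is v_i (expressed in the standard basis). Since V is invertible (lower-triangular with 1s on the diagonal, up to permutation), solve by back-substitution:
  V =
[[-1, 1, 1, 1],
 [-1, 1, 1, 0],
 [1, 0, 0, 0],
 [1, 1, 0, 0]]
  V a = (-3, -4, 0, 0)
Solving gives a = (0, 0, -4, 1).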